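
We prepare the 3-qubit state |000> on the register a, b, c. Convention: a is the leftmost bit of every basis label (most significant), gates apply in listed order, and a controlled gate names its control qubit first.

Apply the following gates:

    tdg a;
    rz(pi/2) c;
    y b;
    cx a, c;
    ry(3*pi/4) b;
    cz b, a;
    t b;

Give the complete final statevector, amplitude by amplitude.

The final amplitudes are -sqrt(sqrt(2) + 2)*exp(I*pi/4)/2 on |000>, I*sqrt(2 - sqrt(2))/2 on |010>, and 0 on every other basis state.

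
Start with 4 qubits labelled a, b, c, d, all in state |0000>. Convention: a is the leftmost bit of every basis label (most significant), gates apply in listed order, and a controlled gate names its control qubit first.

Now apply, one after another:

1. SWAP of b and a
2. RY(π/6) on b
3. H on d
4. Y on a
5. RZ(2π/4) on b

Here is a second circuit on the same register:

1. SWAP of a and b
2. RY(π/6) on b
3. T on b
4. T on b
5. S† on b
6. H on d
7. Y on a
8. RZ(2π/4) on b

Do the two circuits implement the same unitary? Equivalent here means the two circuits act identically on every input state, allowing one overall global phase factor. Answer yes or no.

Yes: on every input state the two circuits agree up to one overall phase factor.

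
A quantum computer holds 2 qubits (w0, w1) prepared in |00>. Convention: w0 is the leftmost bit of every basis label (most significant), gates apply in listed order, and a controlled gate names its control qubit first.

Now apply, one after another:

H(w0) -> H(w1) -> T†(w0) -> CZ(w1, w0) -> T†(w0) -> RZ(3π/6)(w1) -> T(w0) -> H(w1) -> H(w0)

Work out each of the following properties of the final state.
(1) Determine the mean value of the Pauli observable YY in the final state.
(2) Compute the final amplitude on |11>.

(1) The expectation value of YY is 0.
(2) The amplitude on |11> is -1/4 - exp(I*pi/4)/4 - exp(3*I*pi/4)/4 + I/4.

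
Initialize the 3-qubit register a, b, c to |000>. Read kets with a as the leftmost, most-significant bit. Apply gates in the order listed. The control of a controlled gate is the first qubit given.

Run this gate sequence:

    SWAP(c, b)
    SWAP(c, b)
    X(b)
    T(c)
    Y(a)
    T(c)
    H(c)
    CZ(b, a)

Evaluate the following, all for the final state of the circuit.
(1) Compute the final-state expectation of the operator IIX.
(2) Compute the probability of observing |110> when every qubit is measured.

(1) The expectation value of IIX is 1.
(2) A full measurement returns |110> with probability 1/2.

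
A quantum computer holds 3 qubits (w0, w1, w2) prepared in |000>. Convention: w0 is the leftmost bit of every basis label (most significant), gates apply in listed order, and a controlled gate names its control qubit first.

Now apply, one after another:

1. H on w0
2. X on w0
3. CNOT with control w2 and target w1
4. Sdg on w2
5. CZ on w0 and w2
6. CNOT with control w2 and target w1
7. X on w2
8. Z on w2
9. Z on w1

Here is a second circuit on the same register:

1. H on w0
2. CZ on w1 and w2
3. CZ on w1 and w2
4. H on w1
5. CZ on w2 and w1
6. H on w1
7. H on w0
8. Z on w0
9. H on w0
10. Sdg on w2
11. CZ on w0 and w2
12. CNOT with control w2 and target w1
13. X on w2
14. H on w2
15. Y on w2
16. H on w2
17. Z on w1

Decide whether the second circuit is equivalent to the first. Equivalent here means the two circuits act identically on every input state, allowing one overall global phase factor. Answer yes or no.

No: there is an input state on which the two circuits produce genuinely different outputs (not merely differing by a phase).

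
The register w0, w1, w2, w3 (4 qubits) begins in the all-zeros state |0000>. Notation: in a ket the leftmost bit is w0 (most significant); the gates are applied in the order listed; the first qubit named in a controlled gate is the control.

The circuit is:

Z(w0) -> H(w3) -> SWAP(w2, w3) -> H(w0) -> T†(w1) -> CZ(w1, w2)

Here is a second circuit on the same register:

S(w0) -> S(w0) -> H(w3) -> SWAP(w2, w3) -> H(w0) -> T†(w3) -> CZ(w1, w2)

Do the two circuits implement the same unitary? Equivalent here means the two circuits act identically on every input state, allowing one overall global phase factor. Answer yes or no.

No: there is an input state on which the two circuits produce genuinely different outputs (not merely differing by a phase).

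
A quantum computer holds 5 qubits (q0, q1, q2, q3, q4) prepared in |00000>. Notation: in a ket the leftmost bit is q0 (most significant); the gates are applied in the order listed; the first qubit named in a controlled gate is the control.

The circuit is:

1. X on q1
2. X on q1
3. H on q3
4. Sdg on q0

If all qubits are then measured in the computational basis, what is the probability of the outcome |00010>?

A full measurement returns |00010> with probability 1/2. Key observation: the block from step 1 through step 2 cancels to the identity and can be dropped.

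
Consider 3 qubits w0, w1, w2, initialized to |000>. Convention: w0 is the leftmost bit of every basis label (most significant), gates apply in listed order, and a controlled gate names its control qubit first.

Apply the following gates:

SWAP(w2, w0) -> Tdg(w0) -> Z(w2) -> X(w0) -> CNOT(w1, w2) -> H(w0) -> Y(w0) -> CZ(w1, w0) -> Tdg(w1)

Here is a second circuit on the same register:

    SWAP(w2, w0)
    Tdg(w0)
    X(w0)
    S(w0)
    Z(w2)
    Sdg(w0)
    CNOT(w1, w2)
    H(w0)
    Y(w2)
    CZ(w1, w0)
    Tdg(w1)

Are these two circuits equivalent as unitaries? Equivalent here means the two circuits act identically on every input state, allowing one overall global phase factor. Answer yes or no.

No: there is an input state on which the two circuits produce genuinely different outputs (not merely differing by a phase).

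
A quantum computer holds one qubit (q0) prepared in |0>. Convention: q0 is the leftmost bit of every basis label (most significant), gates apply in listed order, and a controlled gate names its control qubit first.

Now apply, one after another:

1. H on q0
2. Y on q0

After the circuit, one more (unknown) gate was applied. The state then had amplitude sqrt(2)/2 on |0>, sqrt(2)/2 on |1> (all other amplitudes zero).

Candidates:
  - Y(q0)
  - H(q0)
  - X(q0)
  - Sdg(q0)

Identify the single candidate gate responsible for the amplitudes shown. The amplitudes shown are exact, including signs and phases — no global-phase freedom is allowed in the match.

The unique candidate consistent with the amplitudes is Y(q0).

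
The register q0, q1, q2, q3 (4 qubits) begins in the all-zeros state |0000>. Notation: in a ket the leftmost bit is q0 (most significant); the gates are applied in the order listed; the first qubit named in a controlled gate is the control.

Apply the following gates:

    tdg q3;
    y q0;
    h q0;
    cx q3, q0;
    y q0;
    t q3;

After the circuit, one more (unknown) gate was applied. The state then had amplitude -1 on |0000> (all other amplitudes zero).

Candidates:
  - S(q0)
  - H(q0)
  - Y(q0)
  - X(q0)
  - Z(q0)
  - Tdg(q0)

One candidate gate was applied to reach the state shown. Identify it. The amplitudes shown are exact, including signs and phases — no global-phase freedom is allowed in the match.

The applied gate was H(q0).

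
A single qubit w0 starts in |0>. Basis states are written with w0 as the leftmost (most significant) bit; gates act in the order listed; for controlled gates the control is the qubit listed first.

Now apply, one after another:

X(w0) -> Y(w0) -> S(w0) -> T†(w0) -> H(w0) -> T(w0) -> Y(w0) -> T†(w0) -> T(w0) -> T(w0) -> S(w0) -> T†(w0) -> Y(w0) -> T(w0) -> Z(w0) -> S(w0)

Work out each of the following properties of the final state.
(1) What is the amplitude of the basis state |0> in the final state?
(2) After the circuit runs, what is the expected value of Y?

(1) The amplitude on |0> is sqrt(2)/2.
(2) The observable Y averages to -1.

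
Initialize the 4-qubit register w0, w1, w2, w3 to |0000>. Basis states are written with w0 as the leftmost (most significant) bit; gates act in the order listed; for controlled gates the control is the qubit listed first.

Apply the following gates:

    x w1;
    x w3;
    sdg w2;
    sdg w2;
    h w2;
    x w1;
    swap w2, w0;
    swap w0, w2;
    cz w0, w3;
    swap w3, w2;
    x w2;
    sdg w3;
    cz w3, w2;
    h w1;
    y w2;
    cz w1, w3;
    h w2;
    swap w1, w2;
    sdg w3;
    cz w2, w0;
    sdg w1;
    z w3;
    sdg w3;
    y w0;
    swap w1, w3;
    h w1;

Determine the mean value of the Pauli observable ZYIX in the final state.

In the final state, ZYIX has expectation 0.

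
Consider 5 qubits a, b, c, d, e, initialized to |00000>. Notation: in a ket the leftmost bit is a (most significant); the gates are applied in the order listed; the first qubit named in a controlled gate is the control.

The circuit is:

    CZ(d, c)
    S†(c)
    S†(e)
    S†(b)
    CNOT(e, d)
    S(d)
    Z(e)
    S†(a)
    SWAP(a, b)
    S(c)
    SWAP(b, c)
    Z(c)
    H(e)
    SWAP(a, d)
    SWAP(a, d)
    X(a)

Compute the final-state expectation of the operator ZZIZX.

The expectation value of ZZIZX is -1. Key observation: steps 14-15 multiply out to the identity, so the circuit reduces to the remaining gates.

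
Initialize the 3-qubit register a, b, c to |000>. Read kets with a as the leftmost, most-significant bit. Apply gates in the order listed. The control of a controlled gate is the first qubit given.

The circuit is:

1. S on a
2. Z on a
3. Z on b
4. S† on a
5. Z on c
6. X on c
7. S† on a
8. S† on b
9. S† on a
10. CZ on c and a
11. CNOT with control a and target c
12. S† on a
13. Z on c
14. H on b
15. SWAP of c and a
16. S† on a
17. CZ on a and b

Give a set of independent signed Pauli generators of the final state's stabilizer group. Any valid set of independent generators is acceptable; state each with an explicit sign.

One valid set of independent stabilizer generators is -IXI, -ZII, +IIZ (any independent generating set of the same group is equally correct).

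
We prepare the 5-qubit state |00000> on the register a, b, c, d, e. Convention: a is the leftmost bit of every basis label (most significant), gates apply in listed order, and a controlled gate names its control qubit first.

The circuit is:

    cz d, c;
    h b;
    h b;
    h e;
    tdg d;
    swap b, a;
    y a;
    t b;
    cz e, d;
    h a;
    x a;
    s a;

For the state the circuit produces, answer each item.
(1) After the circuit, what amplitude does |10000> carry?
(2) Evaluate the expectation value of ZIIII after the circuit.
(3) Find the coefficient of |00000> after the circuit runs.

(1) The final state's coefficient on |10000> equals -1/2.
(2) The expectation value of ZIIII is 0.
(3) |00000> carries amplitude -I/2 in the final state.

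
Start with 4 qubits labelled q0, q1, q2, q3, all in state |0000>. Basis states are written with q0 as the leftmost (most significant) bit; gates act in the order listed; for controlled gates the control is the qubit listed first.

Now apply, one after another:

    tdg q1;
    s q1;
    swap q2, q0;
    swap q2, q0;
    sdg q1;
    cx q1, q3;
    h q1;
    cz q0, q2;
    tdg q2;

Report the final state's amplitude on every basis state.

After the circuit, the state carries amplitude sqrt(2)/2 on |0000>, sqrt(2)/2 on |0100>, and 0 on every other basis state. Key observation: gates 2-5 undo each other exactly, leaving only the rest of the circuit to track.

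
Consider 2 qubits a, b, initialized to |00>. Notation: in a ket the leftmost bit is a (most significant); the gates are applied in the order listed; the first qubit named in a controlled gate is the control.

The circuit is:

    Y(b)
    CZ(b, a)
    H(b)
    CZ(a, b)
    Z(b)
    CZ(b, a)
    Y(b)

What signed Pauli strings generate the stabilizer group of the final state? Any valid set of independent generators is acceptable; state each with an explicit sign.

The final state is stabilized by the group generated by -IX, +ZI; other independent generating sets are equally valid.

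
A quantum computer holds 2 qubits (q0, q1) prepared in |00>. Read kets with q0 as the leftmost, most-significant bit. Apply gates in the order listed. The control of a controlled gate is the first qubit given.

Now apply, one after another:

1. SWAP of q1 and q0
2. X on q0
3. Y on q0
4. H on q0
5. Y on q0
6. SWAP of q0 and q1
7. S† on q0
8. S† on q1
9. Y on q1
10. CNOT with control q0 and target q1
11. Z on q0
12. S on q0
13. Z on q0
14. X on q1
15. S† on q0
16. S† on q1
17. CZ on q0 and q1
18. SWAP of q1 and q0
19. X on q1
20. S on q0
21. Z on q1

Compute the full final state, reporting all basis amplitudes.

The final amplitudes are 0 on |00>, sqrt(2)*I/2 on |01>, 0 on |10>, sqrt(2)/2 on |11>.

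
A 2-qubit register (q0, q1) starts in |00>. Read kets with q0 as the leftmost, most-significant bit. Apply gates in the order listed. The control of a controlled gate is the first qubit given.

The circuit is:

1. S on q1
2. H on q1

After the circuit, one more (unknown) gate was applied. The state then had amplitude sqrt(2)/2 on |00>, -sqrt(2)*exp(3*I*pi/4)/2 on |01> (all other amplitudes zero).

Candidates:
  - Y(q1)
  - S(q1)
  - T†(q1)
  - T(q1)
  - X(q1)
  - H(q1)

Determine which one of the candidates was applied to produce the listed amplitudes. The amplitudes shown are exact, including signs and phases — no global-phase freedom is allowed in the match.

It was T†(q1) that produced the state shown.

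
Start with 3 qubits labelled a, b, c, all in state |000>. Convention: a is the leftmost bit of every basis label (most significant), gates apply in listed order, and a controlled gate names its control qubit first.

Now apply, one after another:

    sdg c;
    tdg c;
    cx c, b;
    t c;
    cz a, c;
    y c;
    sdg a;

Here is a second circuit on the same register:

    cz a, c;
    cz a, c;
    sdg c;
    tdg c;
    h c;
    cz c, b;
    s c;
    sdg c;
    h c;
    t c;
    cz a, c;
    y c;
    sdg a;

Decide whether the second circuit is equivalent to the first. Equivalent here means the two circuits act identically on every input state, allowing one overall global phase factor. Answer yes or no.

No — the two circuits implement different unitaries, even allowing a global phase.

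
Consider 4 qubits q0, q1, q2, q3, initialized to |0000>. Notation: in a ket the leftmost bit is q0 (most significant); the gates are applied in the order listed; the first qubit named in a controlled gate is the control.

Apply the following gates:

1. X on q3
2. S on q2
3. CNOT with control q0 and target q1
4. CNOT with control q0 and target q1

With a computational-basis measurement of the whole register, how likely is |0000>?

The probability of measuring |0000> is 0. Key observation: the block from step 3 through step 4 cancels to the identity and can be dropped.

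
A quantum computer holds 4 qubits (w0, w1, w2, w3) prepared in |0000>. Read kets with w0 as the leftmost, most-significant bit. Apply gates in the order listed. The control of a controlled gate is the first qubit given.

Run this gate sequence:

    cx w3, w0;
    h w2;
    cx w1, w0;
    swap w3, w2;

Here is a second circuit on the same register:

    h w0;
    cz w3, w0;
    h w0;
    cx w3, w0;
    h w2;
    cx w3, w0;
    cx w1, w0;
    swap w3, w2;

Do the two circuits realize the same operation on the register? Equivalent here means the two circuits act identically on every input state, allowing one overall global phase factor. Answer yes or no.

Yes: on every input state the two circuits agree up to one overall phase factor.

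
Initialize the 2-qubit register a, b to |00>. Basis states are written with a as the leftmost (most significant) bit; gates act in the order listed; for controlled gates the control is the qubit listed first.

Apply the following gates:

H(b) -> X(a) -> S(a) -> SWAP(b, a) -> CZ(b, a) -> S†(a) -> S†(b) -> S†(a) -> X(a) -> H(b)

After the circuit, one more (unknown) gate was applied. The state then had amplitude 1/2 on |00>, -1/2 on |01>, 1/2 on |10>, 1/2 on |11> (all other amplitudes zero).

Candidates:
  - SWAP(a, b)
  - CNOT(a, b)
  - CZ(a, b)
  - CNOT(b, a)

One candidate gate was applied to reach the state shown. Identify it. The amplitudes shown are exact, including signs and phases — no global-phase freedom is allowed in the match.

The unique candidate consistent with the amplitudes is CZ(a, b).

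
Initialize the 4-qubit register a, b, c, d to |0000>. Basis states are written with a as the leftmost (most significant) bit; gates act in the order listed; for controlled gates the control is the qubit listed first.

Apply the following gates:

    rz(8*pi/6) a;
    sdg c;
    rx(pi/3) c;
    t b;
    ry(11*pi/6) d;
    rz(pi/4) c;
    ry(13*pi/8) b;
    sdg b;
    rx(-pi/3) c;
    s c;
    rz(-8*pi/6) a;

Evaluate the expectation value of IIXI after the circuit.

The observable IIXI averages to -sqrt(3)/4 + sqrt(6)/8.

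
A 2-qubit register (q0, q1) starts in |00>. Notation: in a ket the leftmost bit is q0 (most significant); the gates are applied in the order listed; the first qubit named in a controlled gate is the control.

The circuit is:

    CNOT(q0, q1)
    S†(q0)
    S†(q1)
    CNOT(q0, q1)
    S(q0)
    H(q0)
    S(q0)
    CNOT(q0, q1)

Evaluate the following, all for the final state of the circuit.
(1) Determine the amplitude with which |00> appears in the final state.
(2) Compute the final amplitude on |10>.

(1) |00> carries amplitude sqrt(2)/2 in the final state.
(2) |10> carries amplitude 0 in the final state.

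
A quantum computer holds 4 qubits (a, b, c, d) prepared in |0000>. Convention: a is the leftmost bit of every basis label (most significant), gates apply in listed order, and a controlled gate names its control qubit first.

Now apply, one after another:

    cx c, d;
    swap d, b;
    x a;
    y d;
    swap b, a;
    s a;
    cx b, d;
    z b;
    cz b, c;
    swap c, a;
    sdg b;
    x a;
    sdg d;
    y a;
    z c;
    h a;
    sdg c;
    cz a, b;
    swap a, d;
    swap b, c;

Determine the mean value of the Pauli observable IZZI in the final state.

The observable IZZI averages to -1.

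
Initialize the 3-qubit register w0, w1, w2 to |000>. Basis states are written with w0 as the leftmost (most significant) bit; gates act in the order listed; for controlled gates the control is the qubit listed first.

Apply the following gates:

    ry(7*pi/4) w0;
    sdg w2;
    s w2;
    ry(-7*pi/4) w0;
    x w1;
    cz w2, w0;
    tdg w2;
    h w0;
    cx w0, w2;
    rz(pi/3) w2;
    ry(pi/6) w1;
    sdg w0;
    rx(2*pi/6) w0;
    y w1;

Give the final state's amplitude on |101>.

|101> carries amplitude (-3 - sqrt(3))*exp(I*pi/6)/8 in the final state.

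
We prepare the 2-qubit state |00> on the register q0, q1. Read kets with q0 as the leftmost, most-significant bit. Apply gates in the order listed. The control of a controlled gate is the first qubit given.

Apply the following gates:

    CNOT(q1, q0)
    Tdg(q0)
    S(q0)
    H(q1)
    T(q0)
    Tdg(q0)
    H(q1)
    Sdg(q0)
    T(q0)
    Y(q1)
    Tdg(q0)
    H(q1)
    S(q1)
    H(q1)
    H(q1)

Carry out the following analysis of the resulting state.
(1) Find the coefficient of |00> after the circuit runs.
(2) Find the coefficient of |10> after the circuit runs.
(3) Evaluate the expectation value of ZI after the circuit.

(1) The final state's coefficient on |00> equals sqrt(2)*I/2. Key observation: the block from step 2 through step 9 cancels to the identity and can be dropped.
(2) The amplitude on |10> is 0.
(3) In the final state, ZI has expectation 1.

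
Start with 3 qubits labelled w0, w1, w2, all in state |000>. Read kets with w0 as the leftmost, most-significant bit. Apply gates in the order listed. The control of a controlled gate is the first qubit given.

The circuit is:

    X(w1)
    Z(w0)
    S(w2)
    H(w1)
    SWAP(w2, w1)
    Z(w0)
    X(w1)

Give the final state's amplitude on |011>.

|011> carries amplitude -sqrt(2)/2 in the final state.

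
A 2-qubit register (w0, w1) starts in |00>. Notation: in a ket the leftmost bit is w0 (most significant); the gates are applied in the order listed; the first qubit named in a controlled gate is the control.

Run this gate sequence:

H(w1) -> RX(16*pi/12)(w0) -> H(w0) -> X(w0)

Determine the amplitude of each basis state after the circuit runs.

The final amplitudes are -1/4 + sqrt(3)*I/4 on |00>, -1/4 + sqrt(3)*I/4 on |01>, -1/4 - sqrt(3)*I/4 on |10>, -1/4 - sqrt(3)*I/4 on |11>.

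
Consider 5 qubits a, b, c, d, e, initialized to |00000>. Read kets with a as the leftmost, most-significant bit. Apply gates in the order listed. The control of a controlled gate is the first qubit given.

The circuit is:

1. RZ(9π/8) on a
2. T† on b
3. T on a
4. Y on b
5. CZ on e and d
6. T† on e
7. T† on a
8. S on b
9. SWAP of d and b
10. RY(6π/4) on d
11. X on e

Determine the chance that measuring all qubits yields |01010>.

The probability of measuring |01010> is 0.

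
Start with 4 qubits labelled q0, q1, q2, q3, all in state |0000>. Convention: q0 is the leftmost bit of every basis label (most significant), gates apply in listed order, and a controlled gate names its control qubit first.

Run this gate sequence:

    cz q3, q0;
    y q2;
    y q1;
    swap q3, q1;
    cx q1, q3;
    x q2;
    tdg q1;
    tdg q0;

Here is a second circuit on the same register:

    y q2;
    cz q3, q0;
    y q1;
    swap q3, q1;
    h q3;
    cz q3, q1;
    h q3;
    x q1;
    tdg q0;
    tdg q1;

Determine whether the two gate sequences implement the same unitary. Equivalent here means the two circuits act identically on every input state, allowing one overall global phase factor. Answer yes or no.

No, they are not equivalent — no single phase factor reconciles the two unitaries.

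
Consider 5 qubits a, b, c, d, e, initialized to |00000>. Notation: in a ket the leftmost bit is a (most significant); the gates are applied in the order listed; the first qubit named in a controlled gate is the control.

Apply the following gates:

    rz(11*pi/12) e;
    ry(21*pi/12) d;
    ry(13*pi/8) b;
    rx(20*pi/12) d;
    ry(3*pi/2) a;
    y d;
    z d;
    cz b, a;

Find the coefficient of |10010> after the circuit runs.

The amplitude on |10010> is sqrt(2)*sqrt(1/2 - sqrt(2)/4)*exp(-11*I*pi/24)*cos(3*pi/16)/4 + sqrt(6)*I*sqrt(sqrt(2)/4 + 1/2)*exp(-11*I*pi/24)*cos(3*pi/16)/4.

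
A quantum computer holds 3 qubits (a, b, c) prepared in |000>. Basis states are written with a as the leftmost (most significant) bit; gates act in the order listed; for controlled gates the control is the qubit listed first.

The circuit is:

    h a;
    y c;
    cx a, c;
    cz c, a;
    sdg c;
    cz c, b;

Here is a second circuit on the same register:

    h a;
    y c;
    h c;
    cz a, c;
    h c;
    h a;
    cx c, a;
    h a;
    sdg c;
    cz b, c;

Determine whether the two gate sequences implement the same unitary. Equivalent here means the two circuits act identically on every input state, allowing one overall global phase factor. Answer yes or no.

Yes: on every input state the two circuits agree up to one overall phase factor.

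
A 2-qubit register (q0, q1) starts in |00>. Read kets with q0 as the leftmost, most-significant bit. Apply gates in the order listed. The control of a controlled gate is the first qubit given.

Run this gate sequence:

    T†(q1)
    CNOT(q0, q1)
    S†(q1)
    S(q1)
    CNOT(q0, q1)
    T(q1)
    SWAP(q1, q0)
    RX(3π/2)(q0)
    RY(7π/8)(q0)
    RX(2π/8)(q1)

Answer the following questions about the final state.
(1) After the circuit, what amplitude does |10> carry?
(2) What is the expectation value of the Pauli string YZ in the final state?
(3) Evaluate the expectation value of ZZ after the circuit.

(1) The final state's coefficient on |10> equals -sqrt(2*sqrt(2) + 4)*exp(I*pi/16)/4. Key observation: steps 1-6 multiply out to the identity, so the circuit reduces to the remaining gates.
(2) The observable YZ averages to sqrt(2)/2.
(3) The observable ZZ averages to 0.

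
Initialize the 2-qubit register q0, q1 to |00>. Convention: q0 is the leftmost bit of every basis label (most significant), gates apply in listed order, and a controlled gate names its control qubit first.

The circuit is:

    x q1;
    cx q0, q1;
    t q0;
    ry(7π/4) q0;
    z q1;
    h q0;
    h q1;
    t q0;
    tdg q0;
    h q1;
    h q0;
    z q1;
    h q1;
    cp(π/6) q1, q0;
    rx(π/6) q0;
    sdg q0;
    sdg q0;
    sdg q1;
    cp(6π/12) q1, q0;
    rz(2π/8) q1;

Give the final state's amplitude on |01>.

The final state's coefficient on |01> equals -sqrt(3)*I*sqrt(sqrt(2)/4 + 1/2)*exp(I*pi/8)/4 - I*sqrt(sqrt(2)/4 + 1/2)*exp(I*pi/8)/4 - sqrt(1/2 - sqrt(2)/4)*exp(7*I*pi/24)/4 + sqrt(3)*sqrt(1/2 - sqrt(2)/4)*exp(7*I*pi/24)/4. Key observation: the block from step 5 through step 12 cancels to the identity and can be dropped.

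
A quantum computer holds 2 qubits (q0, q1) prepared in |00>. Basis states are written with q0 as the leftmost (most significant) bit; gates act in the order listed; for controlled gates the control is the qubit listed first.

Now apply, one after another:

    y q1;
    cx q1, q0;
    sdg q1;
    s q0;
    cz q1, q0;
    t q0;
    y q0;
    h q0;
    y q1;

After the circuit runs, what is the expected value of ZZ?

The observable ZZ averages to 0.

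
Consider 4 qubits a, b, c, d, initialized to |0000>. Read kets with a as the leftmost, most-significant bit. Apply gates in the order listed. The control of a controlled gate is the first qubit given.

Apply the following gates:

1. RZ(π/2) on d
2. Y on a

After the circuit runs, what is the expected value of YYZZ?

The observable YYZZ averages to 0.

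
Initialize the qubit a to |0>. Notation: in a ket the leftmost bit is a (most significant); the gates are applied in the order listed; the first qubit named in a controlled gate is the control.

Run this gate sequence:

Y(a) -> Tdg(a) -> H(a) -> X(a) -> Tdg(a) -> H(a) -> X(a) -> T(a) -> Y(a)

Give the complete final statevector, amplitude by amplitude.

The resulting statevector has amplitude -1/2 - exp(3*I*pi/4)/2 on |0>, -I/2 - exp(3*I*pi/4)/2 on |1>.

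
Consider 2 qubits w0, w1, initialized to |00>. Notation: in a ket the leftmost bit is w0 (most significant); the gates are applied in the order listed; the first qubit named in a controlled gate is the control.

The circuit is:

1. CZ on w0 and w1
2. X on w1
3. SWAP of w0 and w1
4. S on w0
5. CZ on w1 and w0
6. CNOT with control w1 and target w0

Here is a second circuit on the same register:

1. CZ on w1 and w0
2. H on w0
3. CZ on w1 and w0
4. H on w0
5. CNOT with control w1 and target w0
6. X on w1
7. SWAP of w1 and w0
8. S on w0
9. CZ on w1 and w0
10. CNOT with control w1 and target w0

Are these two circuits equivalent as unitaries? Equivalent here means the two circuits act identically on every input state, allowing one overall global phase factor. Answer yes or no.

Yes: on every input state the two circuits agree up to one overall phase factor.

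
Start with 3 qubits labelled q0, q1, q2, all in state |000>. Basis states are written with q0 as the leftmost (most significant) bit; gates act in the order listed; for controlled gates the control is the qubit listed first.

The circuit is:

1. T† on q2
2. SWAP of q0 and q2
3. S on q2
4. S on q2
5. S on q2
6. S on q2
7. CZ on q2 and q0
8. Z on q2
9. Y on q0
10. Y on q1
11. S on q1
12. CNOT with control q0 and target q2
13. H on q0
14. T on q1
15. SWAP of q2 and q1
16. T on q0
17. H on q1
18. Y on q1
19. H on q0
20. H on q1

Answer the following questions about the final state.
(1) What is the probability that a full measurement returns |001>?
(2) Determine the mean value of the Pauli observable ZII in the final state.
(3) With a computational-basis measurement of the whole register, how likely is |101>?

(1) A full measurement returns |001> with probability 1/2 - sqrt(2)/4. Key observation: gates 3-6 undo each other exactly, leaving only the rest of the circuit to track.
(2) The observable ZII averages to -sqrt(2)/2.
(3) Outcome |101> occurs with probability sqrt(2)/4 + 1/2.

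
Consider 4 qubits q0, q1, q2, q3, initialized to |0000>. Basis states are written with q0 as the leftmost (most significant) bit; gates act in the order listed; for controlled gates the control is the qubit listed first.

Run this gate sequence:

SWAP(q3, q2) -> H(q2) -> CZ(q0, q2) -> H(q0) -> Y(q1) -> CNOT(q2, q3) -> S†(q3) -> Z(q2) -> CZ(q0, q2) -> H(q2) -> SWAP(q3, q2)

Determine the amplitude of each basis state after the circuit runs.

The resulting statevector has amplitude 0 on |0000>, 0 on |0001>, 0 on |0010>, 0 on |0011>, sqrt(2)*I/4 on |0100>, sqrt(2)*I/4 on |0101>, -sqrt(2)/4 on |0110>, sqrt(2)/4 on |0111>, 0 on |1000>, 0 on |1001>, 0 on |1010>, 0 on |1011>, sqrt(2)*I/4 on |1100>, sqrt(2)*I/4 on |1101>, sqrt(2)/4 on |1110>, -sqrt(2)/4 on |1111>.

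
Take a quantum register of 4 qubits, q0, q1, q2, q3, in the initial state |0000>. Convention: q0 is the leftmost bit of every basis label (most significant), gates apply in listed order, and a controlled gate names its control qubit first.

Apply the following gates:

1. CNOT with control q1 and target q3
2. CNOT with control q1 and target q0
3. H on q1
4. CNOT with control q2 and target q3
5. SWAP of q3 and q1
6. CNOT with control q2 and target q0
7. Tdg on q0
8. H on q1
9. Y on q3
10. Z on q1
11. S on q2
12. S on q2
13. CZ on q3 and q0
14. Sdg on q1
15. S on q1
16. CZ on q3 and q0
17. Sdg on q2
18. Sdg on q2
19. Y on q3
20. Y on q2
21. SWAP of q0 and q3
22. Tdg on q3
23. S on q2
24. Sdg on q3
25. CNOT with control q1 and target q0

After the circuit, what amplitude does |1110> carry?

The final state's coefficient on |1110> equals 1/2. Key observation: steps 11-18 multiply out to the identity, so the circuit reduces to the remaining gates.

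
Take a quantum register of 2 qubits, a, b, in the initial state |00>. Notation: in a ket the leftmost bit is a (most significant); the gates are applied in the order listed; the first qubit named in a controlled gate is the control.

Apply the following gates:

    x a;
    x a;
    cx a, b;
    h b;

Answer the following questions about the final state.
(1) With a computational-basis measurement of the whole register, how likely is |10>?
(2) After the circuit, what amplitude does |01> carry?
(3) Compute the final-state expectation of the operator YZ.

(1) A full measurement returns |10> with probability 0. Key observation: the block from step 1 through step 2 cancels to the identity and can be dropped.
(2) The amplitude on |01> is sqrt(2)/2.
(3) The observable YZ averages to 0.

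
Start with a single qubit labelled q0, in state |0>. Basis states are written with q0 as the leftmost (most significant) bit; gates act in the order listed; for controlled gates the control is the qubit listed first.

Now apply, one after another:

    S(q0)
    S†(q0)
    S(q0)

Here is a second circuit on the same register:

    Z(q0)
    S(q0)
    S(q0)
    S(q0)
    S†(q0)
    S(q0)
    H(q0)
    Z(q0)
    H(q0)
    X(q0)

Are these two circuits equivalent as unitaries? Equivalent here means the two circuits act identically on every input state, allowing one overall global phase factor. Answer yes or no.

Yes: on every input state the two circuits agree up to one overall phase factor.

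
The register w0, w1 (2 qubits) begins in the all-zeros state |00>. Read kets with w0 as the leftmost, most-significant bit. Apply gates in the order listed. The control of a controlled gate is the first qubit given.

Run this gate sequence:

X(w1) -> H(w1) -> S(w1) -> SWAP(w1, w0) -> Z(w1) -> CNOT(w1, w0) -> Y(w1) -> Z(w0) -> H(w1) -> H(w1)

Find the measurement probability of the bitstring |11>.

Outcome |11> occurs with probability 1/2.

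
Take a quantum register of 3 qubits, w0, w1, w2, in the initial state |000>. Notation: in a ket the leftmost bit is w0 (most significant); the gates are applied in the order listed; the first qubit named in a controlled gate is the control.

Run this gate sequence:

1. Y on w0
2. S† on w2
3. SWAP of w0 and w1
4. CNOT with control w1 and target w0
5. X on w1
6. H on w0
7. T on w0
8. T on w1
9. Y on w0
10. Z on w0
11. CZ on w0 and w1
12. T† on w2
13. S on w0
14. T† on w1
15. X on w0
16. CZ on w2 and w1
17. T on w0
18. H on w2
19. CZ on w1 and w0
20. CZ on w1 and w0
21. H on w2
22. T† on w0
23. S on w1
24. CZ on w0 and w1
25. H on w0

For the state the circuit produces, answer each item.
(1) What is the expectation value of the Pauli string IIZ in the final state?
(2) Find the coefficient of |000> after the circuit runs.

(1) In the final state, IIZ has expectation 1. Key observation: the block from step 17 through step 22 cancels to the identity and can be dropped.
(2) The final state's coefficient on |000> equals -exp(I*pi/4)/2 + I/2.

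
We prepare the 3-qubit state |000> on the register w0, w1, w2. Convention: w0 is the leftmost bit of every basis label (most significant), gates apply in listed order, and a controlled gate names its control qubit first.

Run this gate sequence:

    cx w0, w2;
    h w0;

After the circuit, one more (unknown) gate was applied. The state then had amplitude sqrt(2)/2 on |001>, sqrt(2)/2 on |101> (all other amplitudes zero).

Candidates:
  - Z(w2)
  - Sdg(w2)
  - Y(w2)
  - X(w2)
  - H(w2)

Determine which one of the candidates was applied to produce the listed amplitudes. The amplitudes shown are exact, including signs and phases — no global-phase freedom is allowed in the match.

The applied gate was X(w2).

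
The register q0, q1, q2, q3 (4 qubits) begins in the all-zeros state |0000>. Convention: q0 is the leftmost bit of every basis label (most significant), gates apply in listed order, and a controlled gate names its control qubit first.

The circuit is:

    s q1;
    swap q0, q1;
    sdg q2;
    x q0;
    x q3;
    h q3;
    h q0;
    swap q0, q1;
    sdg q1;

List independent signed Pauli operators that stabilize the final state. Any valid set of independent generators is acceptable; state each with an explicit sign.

The final state is stabilized by the group generated by +IYII, -IIIX, +ZIII, +IIZI; other independent generating sets are equally valid.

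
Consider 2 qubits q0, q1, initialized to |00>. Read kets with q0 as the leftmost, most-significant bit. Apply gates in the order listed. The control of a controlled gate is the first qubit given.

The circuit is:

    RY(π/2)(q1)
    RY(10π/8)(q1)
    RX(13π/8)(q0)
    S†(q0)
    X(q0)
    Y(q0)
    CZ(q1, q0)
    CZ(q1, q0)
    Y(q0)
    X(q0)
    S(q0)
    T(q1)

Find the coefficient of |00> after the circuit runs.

The final state's coefficient on |00> equals sqrt(2)*(sqrt(2 - sqrt(2)) + sqrt(sqrt(2) + 2))*cos(3*pi/16)/4. Key observation: the block from step 5 through step 10 cancels to the identity and can be dropped.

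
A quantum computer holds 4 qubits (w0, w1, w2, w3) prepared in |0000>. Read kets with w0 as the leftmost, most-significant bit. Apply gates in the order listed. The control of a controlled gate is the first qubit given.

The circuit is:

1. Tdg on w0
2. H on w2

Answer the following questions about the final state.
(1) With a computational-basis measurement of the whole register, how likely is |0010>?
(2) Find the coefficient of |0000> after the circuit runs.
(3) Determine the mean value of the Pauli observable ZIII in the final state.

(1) A full measurement returns |0010> with probability 1/2.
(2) |0000> carries amplitude sqrt(2)/2 in the final state.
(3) In the final state, ZIII has expectation 1.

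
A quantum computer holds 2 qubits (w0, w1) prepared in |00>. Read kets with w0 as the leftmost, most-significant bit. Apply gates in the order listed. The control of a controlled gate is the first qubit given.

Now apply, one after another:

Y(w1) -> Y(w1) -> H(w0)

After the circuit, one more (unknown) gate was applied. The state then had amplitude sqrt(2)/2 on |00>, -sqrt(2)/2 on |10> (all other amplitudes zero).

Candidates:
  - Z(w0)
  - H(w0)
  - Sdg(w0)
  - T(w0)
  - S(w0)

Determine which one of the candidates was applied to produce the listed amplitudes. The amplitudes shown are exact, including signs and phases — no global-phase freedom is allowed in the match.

The applied gate was Z(w0).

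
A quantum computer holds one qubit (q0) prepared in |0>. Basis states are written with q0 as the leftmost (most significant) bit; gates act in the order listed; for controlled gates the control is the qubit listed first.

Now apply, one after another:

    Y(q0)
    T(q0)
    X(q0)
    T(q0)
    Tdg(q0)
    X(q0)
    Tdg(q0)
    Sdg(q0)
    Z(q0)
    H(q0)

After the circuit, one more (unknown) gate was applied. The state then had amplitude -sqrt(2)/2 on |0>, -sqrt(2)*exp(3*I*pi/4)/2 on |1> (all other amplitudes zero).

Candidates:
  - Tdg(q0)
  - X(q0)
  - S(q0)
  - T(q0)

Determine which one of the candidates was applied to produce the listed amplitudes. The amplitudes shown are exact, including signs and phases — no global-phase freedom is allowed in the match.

The unique candidate consistent with the amplitudes is Tdg(q0). Key observation: gates 2-7 undo each other exactly, leaving only the rest of the circuit to track.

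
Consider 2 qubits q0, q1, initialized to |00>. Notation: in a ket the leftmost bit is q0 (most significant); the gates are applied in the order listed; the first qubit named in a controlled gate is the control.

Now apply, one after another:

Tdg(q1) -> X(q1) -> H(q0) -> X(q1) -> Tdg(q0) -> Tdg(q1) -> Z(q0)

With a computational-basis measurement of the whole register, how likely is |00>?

A full measurement returns |00> with probability 1/2.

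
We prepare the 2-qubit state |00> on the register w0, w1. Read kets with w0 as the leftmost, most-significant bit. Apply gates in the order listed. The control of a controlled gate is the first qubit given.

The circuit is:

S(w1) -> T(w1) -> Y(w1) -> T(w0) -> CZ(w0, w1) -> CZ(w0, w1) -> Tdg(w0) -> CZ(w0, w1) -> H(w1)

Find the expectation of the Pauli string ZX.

In the final state, ZX has expectation -1. Key observation: steps 5-6 multiply out to the identity, so the circuit reduces to the remaining gates.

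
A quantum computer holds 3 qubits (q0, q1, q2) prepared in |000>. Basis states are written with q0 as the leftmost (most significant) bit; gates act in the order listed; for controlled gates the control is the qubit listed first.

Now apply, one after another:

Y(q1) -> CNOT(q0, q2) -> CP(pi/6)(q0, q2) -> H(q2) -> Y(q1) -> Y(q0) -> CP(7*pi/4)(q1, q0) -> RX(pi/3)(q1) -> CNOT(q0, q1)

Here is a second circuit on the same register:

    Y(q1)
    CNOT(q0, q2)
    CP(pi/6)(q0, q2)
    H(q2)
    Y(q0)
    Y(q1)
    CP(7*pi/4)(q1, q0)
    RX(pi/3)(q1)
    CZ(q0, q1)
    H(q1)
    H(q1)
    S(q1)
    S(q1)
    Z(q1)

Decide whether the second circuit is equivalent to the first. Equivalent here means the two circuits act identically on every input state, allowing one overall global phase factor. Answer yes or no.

No — the two circuits implement different unitaries, even allowing a global phase.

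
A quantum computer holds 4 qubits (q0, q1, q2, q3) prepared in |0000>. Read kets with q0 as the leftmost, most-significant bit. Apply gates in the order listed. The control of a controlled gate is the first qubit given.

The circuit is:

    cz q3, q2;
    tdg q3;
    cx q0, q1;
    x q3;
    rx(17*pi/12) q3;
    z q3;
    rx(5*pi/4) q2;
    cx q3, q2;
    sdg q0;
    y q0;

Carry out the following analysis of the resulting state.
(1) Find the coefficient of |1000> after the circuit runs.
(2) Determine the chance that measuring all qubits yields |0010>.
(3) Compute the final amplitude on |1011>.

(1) The final state's coefficient on |1000> equals -sqrt(3)/4 - sqrt(2)/8 + sqrt(6)/8.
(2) A full measurement returns |0010> with probability 0.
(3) The final state's coefficient on |1011> equals I*(-sqrt(6) - sqrt(2) + 2)/8.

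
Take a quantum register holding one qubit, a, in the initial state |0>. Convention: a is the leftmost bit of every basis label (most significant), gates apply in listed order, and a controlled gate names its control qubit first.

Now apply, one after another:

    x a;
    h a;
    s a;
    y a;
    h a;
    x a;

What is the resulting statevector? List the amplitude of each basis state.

After the circuit, the state carries amplitude -1/2 - I/2 on |0>, -1/2 + I/2 on |1>.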